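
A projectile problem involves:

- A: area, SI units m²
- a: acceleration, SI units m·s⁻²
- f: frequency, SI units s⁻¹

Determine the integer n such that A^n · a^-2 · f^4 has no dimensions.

1

Balance the L exponent: (2)·n from A, plus −2·(1) + 4·(0) = -2 from the rest, must sum to zero.
2n − 2 = 0, so n = 1.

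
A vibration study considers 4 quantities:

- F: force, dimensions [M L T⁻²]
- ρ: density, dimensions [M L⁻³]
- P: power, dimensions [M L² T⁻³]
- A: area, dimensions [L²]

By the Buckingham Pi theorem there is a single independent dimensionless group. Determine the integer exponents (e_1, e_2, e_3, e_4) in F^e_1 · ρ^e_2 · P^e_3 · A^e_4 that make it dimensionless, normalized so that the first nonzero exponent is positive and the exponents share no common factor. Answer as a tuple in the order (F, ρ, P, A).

M: e_1·(1) + e_2·(1) + e_3·(1) + e_4·(0) = 0
L: e_1·(1) + e_2·(-3) + e_3·(2) + e_4·(2) = 0
T: e_1·(-2) + e_2·(0) + e_3·(-3) + e_4·(0) = 0
Solving this homogeneous linear system for the smallest-integer solution (first nonzero entry positive) gives (3, -1, -2, -1).

(3, -1, -2, -1)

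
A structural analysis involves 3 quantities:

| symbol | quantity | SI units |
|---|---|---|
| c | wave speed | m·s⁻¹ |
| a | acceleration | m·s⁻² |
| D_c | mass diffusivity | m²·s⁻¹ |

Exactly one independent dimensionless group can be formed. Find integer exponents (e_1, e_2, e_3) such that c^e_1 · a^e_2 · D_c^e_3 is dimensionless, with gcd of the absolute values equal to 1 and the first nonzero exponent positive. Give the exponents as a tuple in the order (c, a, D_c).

L: e_1·(1) + e_2·(1) + e_3·(2) = 0
T: e_1·(-1) + e_2·(-2) + e_3·(-1) = 0
Solving this homogeneous linear system for the smallest-integer solution (first nonzero entry positive) gives (3, -1, -1).

(3, -1, -1)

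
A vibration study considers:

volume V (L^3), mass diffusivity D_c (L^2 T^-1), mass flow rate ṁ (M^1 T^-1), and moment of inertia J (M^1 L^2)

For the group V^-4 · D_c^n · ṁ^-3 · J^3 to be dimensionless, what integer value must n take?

3

Balance the L exponent: (2)·n from D_c, plus −4·(3) − 3·(0) + 3·(2) = -6 from the rest, must sum to zero.
2n − 6 = 0, so n = 3.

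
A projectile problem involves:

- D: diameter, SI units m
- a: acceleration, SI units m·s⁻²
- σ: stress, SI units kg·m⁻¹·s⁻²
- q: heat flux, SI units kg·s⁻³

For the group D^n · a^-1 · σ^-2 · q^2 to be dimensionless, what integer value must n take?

Balance the L exponent: (1)·n from D, plus −(1) − 2·(-1) + 2·(0) = 1 from the rest, must sum to zero.
n + 1 = 0, so n = -1.

-1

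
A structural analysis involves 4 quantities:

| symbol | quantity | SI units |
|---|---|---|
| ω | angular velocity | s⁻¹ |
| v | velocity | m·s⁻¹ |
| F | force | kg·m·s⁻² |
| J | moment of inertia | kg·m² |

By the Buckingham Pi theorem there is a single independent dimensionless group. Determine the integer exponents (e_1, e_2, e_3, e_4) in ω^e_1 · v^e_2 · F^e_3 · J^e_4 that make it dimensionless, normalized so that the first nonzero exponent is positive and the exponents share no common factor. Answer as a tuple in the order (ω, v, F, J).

M: e_1·(0) + e_2·(0) + e_3·(1) + e_4·(1) = 0
L: e_1·(0) + e_2·(1) + e_3·(1) + e_4·(2) = 0
T: e_1·(-1) + e_2·(-1) + e_3·(-2) + e_4·(0) = 0
Solving this homogeneous linear system for the smallest-integer solution (first nonzero entry positive) gives (3, -1, -1, 1).

(3, -1, -1, 1)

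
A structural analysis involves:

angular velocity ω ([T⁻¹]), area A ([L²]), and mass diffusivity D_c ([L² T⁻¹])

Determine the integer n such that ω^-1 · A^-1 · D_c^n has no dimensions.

1

Balance the L exponent: (2)·n from D_c, plus −(0) − (2) = -2 from the rest, must sum to zero.
2n − 2 = 0, so n = 1.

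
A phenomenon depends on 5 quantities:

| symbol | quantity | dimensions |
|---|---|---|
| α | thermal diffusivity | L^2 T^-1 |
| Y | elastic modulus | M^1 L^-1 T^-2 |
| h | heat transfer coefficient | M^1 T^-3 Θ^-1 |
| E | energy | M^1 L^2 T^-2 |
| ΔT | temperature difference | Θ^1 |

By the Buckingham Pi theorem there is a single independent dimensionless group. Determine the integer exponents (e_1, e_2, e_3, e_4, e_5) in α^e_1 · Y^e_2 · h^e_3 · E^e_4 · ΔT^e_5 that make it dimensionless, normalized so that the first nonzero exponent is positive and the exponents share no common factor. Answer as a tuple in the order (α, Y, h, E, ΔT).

(3, 4, -3, -1, -3)

M: e_1·(0) + e_2·(1) + e_3·(1) + e_4·(1) + e_5·(0) = 0
L: e_1·(2) + e_2·(-1) + e_3·(0) + e_4·(2) + e_5·(0) = 0
T: e_1·(-1) + e_2·(-2) + e_3·(-3) + e_4·(-2) + e_5·(0) = 0
Θ: e_1·(0) + e_2·(0) + e_3·(-1) + e_4·(0) + e_5·(1) = 0
Solving this homogeneous linear system for the smallest-integer solution (first nonzero entry positive) gives (3, 4, -3, -1, -3).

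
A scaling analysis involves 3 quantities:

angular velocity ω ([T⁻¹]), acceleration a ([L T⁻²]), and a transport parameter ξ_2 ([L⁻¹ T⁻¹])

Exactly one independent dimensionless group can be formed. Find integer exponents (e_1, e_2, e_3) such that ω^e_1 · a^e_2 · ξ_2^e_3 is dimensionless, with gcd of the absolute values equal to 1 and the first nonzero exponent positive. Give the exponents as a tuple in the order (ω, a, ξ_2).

(3, -1, -1)

L: e_1·(0) + e_2·(1) + e_3·(-1) = 0
T: e_1·(-1) + e_2·(-2) + e_3·(-1) = 0
Solving this homogeneous linear system for the smallest-integer solution (first nonzero entry positive) gives (3, -1, -1).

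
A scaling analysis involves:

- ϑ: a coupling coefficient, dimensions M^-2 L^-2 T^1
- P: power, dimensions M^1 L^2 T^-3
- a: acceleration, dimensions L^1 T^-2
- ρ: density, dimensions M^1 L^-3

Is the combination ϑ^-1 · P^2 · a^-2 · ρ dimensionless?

Sum the exponent of each base dimension across the product:
  M: −[ϑ]_M + 2·[P]_M − 2·[a]_M + [ρ]_M = −(-2) + 2·(1) − 2·(0) + (1) = 5
  L: −[ϑ]_L + 2·[P]_L − 2·[a]_L + [ρ]_L = −(-2) + 2·(2) − 2·(1) + (-3) = 1
  T: −[ϑ]_T + 2·[P]_T − 2·[a]_T + [ρ]_T = −(1) + 2·(-3) − 2·(-2) + (0) = -3
Net dimensions [M⁵ L T⁻³] ≠ [1] — not dimensionless.

no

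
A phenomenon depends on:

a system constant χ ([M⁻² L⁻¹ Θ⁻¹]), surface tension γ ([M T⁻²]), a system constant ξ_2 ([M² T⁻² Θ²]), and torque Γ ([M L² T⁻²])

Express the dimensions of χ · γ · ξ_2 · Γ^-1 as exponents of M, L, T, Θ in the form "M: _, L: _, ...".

M: 0, L: -3, T: -2, Θ: 1

Collect each base-dimension exponent across the product:
  M: (-2) + (1) + (2) − (1) = 0
  L: (-1) + (0) + (0) − (2) = -3
  T: (0) + (-2) + (-2) − (-2) = -2
  Θ: (-1) + (0) + (2) − (0) = 1
So the dimensions are [L⁻³ T⁻² Θ].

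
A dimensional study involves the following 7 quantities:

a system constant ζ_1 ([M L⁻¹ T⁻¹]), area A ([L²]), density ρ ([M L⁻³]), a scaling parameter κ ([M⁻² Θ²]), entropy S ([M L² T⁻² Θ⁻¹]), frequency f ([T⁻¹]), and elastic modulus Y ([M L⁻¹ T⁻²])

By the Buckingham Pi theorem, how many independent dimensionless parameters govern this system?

There are 7 variables and 4 base dimensions (M, L, T, Θ).
The dimension matrix has rank 4.
Independent dimensionless groups: 7 − 4 = 3.

3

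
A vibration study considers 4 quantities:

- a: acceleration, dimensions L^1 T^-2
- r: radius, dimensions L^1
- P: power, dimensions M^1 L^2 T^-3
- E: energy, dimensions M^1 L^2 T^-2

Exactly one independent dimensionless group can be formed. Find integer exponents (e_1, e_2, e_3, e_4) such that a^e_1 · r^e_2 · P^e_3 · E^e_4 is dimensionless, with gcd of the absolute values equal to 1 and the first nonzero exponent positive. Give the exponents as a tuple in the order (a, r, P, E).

(1, -1, -2, 2)

M: e_1·(0) + e_2·(0) + e_3·(1) + e_4·(1) = 0
L: e_1·(1) + e_2·(1) + e_3·(2) + e_4·(2) = 0
T: e_1·(-2) + e_2·(0) + e_3·(-3) + e_4·(-2) = 0
Solving this homogeneous linear system for the smallest-integer solution (first nonzero entry positive) gives (1, -1, -2, 2).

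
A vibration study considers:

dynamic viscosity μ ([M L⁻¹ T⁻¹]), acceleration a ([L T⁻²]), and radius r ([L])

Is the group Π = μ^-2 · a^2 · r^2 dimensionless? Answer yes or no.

Sum the exponent of each base dimension across the product:
  M: −2·[μ]_M + 2·[a]_M + 2·[r]_M = −2·(1) + 2·(0) + 2·(0) = -2
  L: −2·[μ]_L + 2·[a]_L + 2·[r]_L = −2·(-1) + 2·(1) + 2·(1) = 6
  T: −2·[μ]_T + 2·[a]_T + 2·[r]_T = −2·(-1) + 2·(-2) + 2·(0) = -2
Net dimensions [M⁻² L⁶ T⁻²] ≠ [1] — not dimensionless.

no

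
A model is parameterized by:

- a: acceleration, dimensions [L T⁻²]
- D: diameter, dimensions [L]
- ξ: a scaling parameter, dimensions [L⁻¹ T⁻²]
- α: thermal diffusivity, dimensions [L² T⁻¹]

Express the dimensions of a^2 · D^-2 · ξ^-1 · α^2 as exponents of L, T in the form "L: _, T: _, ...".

L: 5, T: -4

Collect each base-dimension exponent across the product:
  L: 2·(1) − 2·(1) − (-1) + 2·(2) = 5
  T: 2·(-2) − 2·(0) − (-2) + 2·(-1) = -4
So the dimensions are [L⁵ T⁻⁴].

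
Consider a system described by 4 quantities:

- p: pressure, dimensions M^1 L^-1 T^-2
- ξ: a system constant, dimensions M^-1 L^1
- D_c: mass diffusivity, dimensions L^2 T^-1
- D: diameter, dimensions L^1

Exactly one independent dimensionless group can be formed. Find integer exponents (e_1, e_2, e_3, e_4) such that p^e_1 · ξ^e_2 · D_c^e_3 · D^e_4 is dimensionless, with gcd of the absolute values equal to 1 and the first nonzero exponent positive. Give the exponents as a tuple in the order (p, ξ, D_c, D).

(1, 1, -2, 4)

M: e_1·(1) + e_2·(-1) + e_3·(0) + e_4·(0) = 0
L: e_1·(-1) + e_2·(1) + e_3·(2) + e_4·(1) = 0
T: e_1·(-2) + e_2·(0) + e_3·(-1) + e_4·(0) = 0
Solving this homogeneous linear system for the smallest-integer solution (first nonzero entry positive) gives (1, 1, -2, 4).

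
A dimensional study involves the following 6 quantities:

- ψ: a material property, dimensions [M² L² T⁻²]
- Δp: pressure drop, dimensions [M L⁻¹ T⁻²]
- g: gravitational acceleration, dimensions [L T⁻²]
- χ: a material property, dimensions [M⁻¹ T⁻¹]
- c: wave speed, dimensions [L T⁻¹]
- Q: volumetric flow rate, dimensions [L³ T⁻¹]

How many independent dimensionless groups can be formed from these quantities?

There are 6 variables and 3 base dimensions (M, L, T).
The dimension matrix has rank 3.
Independent dimensionless groups: 6 − 3 = 3.

3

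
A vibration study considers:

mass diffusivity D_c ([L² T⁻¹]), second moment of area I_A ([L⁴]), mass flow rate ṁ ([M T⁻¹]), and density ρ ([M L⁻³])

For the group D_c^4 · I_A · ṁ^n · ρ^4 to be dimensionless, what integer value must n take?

Balance the M exponent: (1)·n from ṁ, plus 4·(0) + (0) + 4·(1) = 4 from the rest, must sum to zero.
n + 4 = 0, so n = -4.

-4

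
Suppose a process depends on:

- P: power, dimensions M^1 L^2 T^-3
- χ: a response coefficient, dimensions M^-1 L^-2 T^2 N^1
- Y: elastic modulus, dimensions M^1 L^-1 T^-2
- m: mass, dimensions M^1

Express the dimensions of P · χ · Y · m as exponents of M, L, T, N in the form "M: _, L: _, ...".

Collect each base-dimension exponent across the product:
  M: (1) + (-1) + (1) + (1) = 2
  L: (2) + (-2) + (-1) + (0) = -1
  T: (-3) + (2) + (-2) + (0) = -3
  N: (0) + (1) + (0) + (0) = 1
So the dimensions are [M² L⁻¹ T⁻³ N].

M: 2, L: -1, T: -3, N: 1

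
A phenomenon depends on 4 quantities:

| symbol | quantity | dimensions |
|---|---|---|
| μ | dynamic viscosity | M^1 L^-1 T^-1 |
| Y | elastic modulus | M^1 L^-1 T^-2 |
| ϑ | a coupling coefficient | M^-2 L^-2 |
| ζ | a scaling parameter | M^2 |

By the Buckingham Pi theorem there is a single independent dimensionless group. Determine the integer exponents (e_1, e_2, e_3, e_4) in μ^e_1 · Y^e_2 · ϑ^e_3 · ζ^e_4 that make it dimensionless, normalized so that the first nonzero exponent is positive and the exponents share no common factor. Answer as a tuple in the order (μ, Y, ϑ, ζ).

M: e_1·(1) + e_2·(1) + e_3·(-2) + e_4·(2) = 0
L: e_1·(-1) + e_2·(-1) + e_3·(-2) + e_4·(0) = 0
T: e_1·(-1) + e_2·(-2) + e_3·(0) + e_4·(0) = 0
Solving this homogeneous linear system for the smallest-integer solution (first nonzero entry positive) gives (4, -2, -1, -2).

(4, -2, -1, -2)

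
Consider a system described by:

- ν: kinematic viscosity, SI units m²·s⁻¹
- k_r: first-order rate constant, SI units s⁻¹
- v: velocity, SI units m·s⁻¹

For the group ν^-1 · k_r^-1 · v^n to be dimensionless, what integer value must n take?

2

Balance the L exponent: (1)·n from v, plus −(2) − (0) = -2 from the rest, must sum to zero.
n − 2 = 0, so n = 2.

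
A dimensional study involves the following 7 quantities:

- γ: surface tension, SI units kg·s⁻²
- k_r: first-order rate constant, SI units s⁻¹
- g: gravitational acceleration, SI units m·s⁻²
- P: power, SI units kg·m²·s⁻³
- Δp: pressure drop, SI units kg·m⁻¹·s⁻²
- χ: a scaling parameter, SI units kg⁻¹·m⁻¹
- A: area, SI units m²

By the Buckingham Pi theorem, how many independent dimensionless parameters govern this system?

There are 7 variables and 3 base dimensions (M, L, T).
The dimension matrix has rank 3.
Independent dimensionless groups: 7 − 3 = 4.

4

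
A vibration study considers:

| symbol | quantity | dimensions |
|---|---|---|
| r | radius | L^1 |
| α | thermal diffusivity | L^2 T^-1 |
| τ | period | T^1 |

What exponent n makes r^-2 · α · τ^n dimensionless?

1

Balance the T exponent: (1)·n from τ, plus −2·(0) + (-1) = -1 from the rest, must sum to zero.
n − 1 = 0, so n = 1.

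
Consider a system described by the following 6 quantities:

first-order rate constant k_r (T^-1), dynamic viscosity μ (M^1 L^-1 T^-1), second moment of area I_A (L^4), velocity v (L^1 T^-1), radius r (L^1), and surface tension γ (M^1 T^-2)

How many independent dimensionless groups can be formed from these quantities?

There are 6 variables and 3 base dimensions (M, L, T).
The dimension matrix has rank 3.
Independent dimensionless groups: 6 − 3 = 3.

3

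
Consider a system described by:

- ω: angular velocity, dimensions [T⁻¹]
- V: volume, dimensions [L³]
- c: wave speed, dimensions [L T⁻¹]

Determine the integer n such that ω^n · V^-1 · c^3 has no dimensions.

Balance the T exponent: (-1)·n from ω, plus −(0) + 3·(-1) = -3 from the rest, must sum to zero.
−n − 3 = 0, so n = -3.

-3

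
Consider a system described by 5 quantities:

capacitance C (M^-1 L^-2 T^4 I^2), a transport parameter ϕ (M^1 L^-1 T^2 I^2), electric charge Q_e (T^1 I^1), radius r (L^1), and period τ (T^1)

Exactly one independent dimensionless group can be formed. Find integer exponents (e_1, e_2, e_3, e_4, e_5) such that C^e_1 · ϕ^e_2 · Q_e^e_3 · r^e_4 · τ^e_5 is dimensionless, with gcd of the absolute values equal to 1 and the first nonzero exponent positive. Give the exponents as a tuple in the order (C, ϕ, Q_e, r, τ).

(1, 1, -4, 3, -2)

M: e_1·(-1) + e_2·(1) + e_3·(0) + e_4·(0) + e_5·(0) = 0
L: e_1·(-2) + e_2·(-1) + e_3·(0) + e_4·(1) + e_5·(0) = 0
T: e_1·(4) + e_2·(2) + e_3·(1) + e_4·(0) + e_5·(1) = 0
I: e_1·(2) + e_2·(2) + e_3·(1) + e_4·(0) + e_5·(0) = 0
Solving this homogeneous linear system for the smallest-integer solution (first nonzero entry positive) gives (1, 1, -4, 3, -2).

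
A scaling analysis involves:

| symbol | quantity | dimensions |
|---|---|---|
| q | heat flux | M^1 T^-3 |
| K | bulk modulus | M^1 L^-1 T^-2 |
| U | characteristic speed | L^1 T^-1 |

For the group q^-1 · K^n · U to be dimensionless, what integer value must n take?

1

Balance the M exponent: (1)·n from K, plus −(1) + (0) = -1 from the rest, must sum to zero.
n − 1 = 0, so n = 1.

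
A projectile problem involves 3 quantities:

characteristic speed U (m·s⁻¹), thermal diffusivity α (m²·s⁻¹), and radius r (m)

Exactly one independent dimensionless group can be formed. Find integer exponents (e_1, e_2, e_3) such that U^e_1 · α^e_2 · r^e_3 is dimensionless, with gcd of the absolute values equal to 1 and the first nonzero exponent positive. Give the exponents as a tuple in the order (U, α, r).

L: e_1·(1) + e_2·(2) + e_3·(1) = 0
T: e_1·(-1) + e_2·(-1) + e_3·(0) = 0
Solving this homogeneous linear system for the smallest-integer solution (first nonzero entry positive) gives (1, -1, 1).

(1, -1, 1)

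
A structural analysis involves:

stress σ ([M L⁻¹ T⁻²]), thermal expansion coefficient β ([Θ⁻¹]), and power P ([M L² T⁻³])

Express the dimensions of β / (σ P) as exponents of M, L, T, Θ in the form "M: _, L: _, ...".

Collect each base-dimension exponent across the product:
  M: −(1) + (0) − (1) = -2
  L: −(-1) + (0) − (2) = -1
  T: −(-2) + (0) − (-3) = 5
  Θ: −(0) + (-1) − (0) = -1
So the dimensions are [M⁻² L⁻¹ T⁵ Θ⁻¹].

M: -2, L: -1, T: 5, Θ: -1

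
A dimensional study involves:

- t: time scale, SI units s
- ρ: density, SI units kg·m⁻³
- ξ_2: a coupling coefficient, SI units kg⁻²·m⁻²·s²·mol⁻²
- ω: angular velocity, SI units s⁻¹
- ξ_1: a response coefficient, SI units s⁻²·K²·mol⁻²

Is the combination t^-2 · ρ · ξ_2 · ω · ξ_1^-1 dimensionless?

Sum the exponent of each base dimension across the product:
  M: −2·[t]_M + [ρ]_M + [ξ_2]_M + [ω]_M − [ξ_1]_M = −2·(0) + (1) + (-2) + (0) − (0) = -1
  L: −2·[t]_L + [ρ]_L + [ξ_2]_L + [ω]_L − [ξ_1]_L = −2·(0) + (-3) + (-2) + (0) − (0) = -5
  T: −2·[t]_T + [ρ]_T + [ξ_2]_T + [ω]_T − [ξ_1]_T = −2·(1) + (0) + (2) + (-1) − (-2) = 1
  Θ: −2·[t]_Θ + [ρ]_Θ + [ξ_2]_Θ + [ω]_Θ − [ξ_1]_Θ = −2·(0) + (0) + (0) + (0) − (2) = -2
  N: −2·[t]_N + [ρ]_N + [ξ_2]_N + [ω]_N − [ξ_1]_N = −2·(0) + (0) + (-2) + (0) − (-2) = 0
Net dimensions [M⁻¹ L⁻⁵ T Θ⁻²] ≠ [1] — not dimensionless.

no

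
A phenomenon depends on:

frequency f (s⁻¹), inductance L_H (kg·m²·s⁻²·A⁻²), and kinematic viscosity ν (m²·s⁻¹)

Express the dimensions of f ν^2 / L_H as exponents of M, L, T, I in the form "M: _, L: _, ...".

M: -1, L: 2, T: -1, I: 2

Collect each base-dimension exponent across the product:
  M: (0) − (1) + 2·(0) = -1
  L: (0) − (2) + 2·(2) = 2
  T: (-1) − (-2) + 2·(-1) = -1
  I: (0) − (-2) + 2·(0) = 2
So the dimensions are [M⁻¹ L² T⁻¹ I²].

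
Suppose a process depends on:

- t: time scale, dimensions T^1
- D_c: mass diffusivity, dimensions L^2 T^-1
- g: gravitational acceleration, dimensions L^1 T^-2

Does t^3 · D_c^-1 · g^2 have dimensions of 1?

yes

Sum the exponent of each base dimension across the product:
  M: 3·[t]_M − [D_c]_M + 2·[g]_M = 3·(0) − (0) + 2·(0) = 0
  L: 3·[t]_L − [D_c]_L + 2·[g]_L = 3·(0) − (2) + 2·(1) = 0
  T: 3·[t]_T − [D_c]_T + 2·[g]_T = 3·(1) − (-1) + 2·(-2) = 0
All base exponents vanish — dimensionless.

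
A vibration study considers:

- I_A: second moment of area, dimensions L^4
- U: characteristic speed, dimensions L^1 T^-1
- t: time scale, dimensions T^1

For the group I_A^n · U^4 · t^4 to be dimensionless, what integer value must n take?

Balance the L exponent: (4)·n from I_A, plus 4·(1) + 4·(0) = 4 from the rest, must sum to zero.
4n + 4 = 0, so n = -1.

-1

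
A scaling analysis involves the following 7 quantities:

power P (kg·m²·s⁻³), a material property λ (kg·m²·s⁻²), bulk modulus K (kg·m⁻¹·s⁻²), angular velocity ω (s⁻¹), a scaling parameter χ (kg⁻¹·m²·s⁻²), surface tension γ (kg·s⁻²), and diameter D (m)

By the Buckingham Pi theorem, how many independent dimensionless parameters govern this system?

4

There are 7 variables and 3 base dimensions (M, L, T).
The dimension matrix has rank 3.
Independent dimensionless groups: 7 − 3 = 4.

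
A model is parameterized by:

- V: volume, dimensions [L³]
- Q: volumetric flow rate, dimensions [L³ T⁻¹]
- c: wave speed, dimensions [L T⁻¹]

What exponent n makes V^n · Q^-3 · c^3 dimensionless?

2

Balance the L exponent: (3)·n from V, plus −3·(3) + 3·(1) = -6 from the rest, must sum to zero.
3n − 6 = 0, so n = 2.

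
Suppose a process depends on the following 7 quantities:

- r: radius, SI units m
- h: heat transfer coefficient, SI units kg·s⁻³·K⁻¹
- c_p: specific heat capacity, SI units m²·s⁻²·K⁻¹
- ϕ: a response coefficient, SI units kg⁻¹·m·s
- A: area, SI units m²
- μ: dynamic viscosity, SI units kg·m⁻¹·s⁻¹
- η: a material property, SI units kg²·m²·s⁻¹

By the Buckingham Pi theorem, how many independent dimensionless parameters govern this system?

3

There are 7 variables and 4 base dimensions (M, L, T, Θ).
The dimension matrix has rank 4.
Independent dimensionless groups: 7 − 4 = 3.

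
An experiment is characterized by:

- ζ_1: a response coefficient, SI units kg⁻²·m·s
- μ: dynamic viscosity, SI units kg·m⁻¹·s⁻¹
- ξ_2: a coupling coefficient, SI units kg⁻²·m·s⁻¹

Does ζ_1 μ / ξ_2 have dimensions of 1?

Sum the exponent of each base dimension across the product:
  M: [ζ_1]_M + [μ]_M − [ξ_2]_M = (-2) + (1) − (-2) = 1
  L: [ζ_1]_L + [μ]_L − [ξ_2]_L = (1) + (-1) − (1) = -1
  T: [ζ_1]_T + [μ]_T − [ξ_2]_T = (1) + (-1) − (-1) = 1
Net dimensions [M L⁻¹ T] ≠ [1] — not dimensionless.

no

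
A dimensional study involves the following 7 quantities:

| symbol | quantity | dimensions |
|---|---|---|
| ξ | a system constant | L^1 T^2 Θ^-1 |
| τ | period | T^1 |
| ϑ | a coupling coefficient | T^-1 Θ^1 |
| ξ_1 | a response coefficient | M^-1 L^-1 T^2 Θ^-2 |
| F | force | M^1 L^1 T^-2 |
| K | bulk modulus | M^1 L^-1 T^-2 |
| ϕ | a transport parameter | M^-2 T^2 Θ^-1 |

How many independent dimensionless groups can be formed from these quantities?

3

There are 7 variables and 4 base dimensions (M, L, T, Θ).
The dimension matrix has rank 4.
Independent dimensionless groups: 7 − 4 = 3.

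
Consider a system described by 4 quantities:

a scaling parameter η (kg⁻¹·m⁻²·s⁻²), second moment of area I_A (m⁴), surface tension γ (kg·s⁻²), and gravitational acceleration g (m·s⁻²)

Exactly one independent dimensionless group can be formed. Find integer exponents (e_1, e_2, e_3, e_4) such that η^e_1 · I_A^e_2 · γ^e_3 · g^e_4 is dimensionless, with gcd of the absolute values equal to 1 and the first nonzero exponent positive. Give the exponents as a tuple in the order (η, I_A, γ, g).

(1, 1, 1, -2)

M: e_1·(-1) + e_2·(0) + e_3·(1) + e_4·(0) = 0
L: e_1·(-2) + e_2·(4) + e_3·(0) + e_4·(1) = 0
T: e_1·(-2) + e_2·(0) + e_3·(-2) + e_4·(-2) = 0
Solving this homogeneous linear system for the smallest-integer solution (first nonzero entry positive) gives (1, 1, 1, -2).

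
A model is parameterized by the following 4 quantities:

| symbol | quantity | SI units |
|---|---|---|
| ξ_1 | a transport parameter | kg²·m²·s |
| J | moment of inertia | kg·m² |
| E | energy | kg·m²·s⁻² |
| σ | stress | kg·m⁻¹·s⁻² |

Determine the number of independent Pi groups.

There are 4 variables and 3 base dimensions (M, L, T).
The dimension matrix has rank 3.
Independent dimensionless groups: 4 − 3 = 1.

1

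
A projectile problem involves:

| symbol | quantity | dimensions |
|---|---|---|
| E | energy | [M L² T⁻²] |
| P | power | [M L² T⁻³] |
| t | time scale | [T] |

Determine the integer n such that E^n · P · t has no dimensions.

-1

Balance the M exponent: (1)·n from E, plus (1) + (0) = 1 from the rest, must sum to zero.
n + 1 = 0, so n = -1.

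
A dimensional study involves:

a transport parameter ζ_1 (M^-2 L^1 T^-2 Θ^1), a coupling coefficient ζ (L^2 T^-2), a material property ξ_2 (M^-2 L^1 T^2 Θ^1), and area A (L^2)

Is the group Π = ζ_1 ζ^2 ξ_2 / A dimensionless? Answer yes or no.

Sum the exponent of each base dimension across the product:
  M: [ζ_1]_M + 2·[ζ]_M + [ξ_2]_M − [A]_M = (-2) + 2·(0) + (-2) − (0) = -4
  L: [ζ_1]_L + 2·[ζ]_L + [ξ_2]_L − [A]_L = (1) + 2·(2) + (1) − (2) = 4
  T: [ζ_1]_T + 2·[ζ]_T + [ξ_2]_T − [A]_T = (-2) + 2·(-2) + (2) − (0) = -4
  Θ: [ζ_1]_Θ + 2·[ζ]_Θ + [ξ_2]_Θ − [A]_Θ = (1) + 2·(0) + (1) − (0) = 2
Net dimensions [M⁻⁴ L⁴ T⁻⁴ Θ²] ≠ [1] — not dimensionless.

no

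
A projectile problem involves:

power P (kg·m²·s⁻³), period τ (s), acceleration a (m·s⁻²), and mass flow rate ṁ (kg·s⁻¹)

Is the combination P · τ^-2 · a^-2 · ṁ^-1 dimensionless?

yes

Sum the exponent of each base dimension across the product:
  M: [P]_M − 2·[τ]_M − 2·[a]_M − [ṁ]_M = (1) − 2·(0) − 2·(0) − (1) = 0
  L: [P]_L − 2·[τ]_L − 2·[a]_L − [ṁ]_L = (2) − 2·(0) − 2·(1) − (0) = 0
  T: [P]_T − 2·[τ]_T − 2·[a]_T − [ṁ]_T = (-3) − 2·(1) − 2·(-2) − (-1) = 0
All base exponents vanish — dimensionless.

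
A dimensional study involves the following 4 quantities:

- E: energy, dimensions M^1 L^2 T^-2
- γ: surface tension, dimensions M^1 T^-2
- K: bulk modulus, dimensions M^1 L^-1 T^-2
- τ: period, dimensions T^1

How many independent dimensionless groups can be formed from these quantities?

There are 4 variables and 3 base dimensions (M, L, T).
The dimension matrix has rank 3.
Independent dimensionless groups: 4 − 3 = 1.

1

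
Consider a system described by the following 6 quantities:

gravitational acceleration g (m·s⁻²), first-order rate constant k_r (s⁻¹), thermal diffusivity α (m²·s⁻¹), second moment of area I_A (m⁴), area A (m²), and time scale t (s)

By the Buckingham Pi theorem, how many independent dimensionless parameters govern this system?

4

There are 6 variables and 2 base dimensions (L, T).
The dimension matrix has rank 2.
Independent dimensionless groups: 6 − 2 = 4.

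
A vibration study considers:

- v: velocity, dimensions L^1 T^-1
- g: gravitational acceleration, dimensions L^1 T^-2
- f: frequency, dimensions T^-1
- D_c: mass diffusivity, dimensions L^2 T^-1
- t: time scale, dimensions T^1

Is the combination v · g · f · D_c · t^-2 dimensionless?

no

Sum the exponent of each base dimension across the product:
  L: [v]_L + [g]_L + [f]_L + [D_c]_L − 2·[t]_L = (1) + (1) + (0) + (2) − 2·(0) = 4
  T: [v]_T + [g]_T + [f]_T + [D_c]_T − 2·[t]_T = (-1) + (-2) + (-1) + (-1) − 2·(1) = -7
Net dimensions [L⁴ T⁻⁷] ≠ [1] — not dimensionless.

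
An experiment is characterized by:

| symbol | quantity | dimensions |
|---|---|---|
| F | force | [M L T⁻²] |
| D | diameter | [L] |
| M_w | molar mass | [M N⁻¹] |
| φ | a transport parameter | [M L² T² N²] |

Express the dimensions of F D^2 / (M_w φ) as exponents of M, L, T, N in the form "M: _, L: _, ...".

M: -1, L: 1, T: -4, N: -1

Collect each base-dimension exponent across the product:
  M: (1) + 2·(0) − (1) − (1) = -1
  L: (1) + 2·(1) − (0) − (2) = 1
  T: (-2) + 2·(0) − (0) − (2) = -4
  N: (0) + 2·(0) − (-1) − (2) = -1
So the dimensions are [M⁻¹ L T⁻⁴ N⁻¹].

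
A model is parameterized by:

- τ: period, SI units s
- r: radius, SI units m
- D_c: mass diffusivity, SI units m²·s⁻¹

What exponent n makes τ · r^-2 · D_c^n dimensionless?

1

Balance the L exponent: (2)·n from D_c, plus (0) − 2·(1) = -2 from the rest, must sum to zero.
2n − 2 = 0, so n = 1.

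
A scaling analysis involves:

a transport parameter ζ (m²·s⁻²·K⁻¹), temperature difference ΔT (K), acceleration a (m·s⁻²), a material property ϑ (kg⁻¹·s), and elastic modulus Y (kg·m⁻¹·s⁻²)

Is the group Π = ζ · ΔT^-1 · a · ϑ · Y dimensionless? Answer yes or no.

no

Sum the exponent of each base dimension across the product:
  M: [ζ]_M − [ΔT]_M + [a]_M + [ϑ]_M + [Y]_M = (0) − (0) + (0) + (-1) + (1) = 0
  L: [ζ]_L − [ΔT]_L + [a]_L + [ϑ]_L + [Y]_L = (2) − (0) + (1) + (0) + (-1) = 2
  T: [ζ]_T − [ΔT]_T + [a]_T + [ϑ]_T + [Y]_T = (-2) − (0) + (-2) + (1) + (-2) = -5
  Θ: [ζ]_Θ − [ΔT]_Θ + [a]_Θ + [ϑ]_Θ + [Y]_Θ = (-1) − (1) + (0) + (0) + (0) = -2
Net dimensions [L² T⁻⁵ Θ⁻²] ≠ [1] — not dimensionless.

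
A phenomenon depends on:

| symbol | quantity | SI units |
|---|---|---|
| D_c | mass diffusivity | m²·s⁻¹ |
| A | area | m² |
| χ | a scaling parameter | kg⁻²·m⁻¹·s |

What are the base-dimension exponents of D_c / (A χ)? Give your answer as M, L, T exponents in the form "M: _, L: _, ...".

M: 2, L: 1, T: -2

Collect each base-dimension exponent across the product:
  M: (0) − (0) − (-2) = 2
  L: (2) − (2) − (-1) = 1
  T: (-1) − (0) − (1) = -2
So the dimensions are [M² L T⁻²].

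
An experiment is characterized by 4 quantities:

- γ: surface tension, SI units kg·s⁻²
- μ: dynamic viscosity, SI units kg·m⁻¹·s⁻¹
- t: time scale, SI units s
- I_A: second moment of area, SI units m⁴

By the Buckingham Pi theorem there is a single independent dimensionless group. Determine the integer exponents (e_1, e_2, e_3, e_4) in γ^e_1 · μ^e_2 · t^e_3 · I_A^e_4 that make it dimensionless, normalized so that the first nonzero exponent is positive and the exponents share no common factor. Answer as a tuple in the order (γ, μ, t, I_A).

(4, -4, 4, -1)

M: e_1·(1) + e_2·(1) + e_3·(0) + e_4·(0) = 0
L: e_1·(0) + e_2·(-1) + e_3·(0) + e_4·(4) = 0
T: e_1·(-2) + e_2·(-1) + e_3·(1) + e_4·(0) = 0
Solving this homogeneous linear system for the smallest-integer solution (first nonzero entry positive) gives (4, -4, 4, -1).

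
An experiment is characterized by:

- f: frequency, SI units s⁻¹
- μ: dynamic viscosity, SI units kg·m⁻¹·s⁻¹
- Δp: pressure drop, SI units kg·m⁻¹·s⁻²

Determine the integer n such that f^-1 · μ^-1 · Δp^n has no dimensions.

Balance the M exponent: (1)·n from Δp, plus −(0) − (1) = -1 from the rest, must sum to zero.
n − 1 = 0, so n = 1.

1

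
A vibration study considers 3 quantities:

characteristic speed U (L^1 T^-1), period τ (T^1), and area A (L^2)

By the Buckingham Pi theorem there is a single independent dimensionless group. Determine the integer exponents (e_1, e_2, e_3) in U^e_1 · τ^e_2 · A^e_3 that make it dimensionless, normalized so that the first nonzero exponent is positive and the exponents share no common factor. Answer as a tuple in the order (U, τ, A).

(2, 2, -1)

L: e_1·(1) + e_2·(0) + e_3·(2) = 0
T: e_1·(-1) + e_2·(1) + e_3·(0) = 0
Solving this homogeneous linear system for the smallest-integer solution (first nonzero entry positive) gives (2, 2, -1).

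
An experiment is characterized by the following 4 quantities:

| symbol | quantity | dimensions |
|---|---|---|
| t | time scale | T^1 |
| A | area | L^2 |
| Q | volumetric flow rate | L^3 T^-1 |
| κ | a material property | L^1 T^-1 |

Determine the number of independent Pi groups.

There are 4 variables and 2 base dimensions (L, T).
The dimension matrix has rank 2.
Independent dimensionless groups: 4 − 2 = 2.

2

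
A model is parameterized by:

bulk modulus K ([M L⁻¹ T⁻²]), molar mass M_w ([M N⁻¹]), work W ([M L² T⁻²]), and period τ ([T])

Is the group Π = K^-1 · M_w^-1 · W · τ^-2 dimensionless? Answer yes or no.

no

Sum the exponent of each base dimension across the product:
  M: −[K]_M − [M_w]_M + [W]_M − 2·[τ]_M = −(1) − (1) + (1) − 2·(0) = -1
  L: −[K]_L − [M_w]_L + [W]_L − 2·[τ]_L = −(-1) − (0) + (2) − 2·(0) = 3
  T: −[K]_T − [M_w]_T + [W]_T − 2·[τ]_T = −(-2) − (0) + (-2) − 2·(1) = -2
  N: −[K]_N − [M_w]_N + [W]_N − 2·[τ]_N = −(0) − (-1) + (0) − 2·(0) = 1
Net dimensions [M⁻¹ L³ T⁻² N] ≠ [1] — not dimensionless.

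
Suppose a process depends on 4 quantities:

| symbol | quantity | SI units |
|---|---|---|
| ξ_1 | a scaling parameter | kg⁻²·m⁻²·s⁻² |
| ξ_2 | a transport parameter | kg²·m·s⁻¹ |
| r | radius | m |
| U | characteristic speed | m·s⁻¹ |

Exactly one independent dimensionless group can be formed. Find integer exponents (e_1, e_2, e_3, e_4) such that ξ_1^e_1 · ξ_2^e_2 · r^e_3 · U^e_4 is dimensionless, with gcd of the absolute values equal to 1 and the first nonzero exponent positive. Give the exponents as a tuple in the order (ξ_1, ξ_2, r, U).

M: e_1·(-2) + e_2·(2) + e_3·(0) + e_4·(0) = 0
L: e_1·(-2) + e_2·(1) + e_3·(1) + e_4·(1) = 0
T: e_1·(-2) + e_2·(-1) + e_3·(0) + e_4·(-1) = 0
Solving this homogeneous linear system for the smallest-integer solution (first nonzero entry positive) gives (1, 1, 4, -3).

(1, 1, 4, -3)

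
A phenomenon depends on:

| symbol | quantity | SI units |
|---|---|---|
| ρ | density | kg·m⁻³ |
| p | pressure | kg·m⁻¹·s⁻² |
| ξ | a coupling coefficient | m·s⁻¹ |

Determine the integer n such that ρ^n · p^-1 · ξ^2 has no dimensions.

1

Balance the M exponent: (1)·n from ρ, plus −(1) + 2·(0) = -1 from the rest, must sum to zero.
n − 1 = 0, so n = 1.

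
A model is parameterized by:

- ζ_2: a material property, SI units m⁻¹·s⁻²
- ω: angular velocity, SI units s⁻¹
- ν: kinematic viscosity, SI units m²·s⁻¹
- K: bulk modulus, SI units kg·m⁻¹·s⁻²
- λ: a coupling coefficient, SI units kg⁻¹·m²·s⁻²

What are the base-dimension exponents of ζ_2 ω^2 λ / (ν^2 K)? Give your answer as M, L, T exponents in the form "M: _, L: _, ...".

Collect each base-dimension exponent across the product:
  M: (0) + 2·(0) − 2·(0) − (1) + (-1) = -2
  L: (-1) + 2·(0) − 2·(2) − (-1) + (2) = -2
  T: (-2) + 2·(-1) − 2·(-1) − (-2) + (-2) = -2
So the dimensions are [M⁻² L⁻² T⁻²].

M: -2, L: -2, T: -2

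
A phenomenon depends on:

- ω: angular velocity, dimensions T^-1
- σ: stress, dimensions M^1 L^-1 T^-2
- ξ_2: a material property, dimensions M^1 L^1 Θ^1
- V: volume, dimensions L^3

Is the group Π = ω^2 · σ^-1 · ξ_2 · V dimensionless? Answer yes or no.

Sum the exponent of each base dimension across the product:
  M: 2·[ω]_M − [σ]_M + [ξ_2]_M + [V]_M = 2·(0) − (1) + (1) + (0) = 0
  L: 2·[ω]_L − [σ]_L + [ξ_2]_L + [V]_L = 2·(0) − (-1) + (1) + (3) = 5
  T: 2·[ω]_T − [σ]_T + [ξ_2]_T + [V]_T = 2·(-1) − (-2) + (0) + (0) = 0
  Θ: 2·[ω]_Θ − [σ]_Θ + [ξ_2]_Θ + [V]_Θ = 2·(0) − (0) + (1) + (0) = 1
Net dimensions [L⁵ Θ] ≠ [1] — not dimensionless.

no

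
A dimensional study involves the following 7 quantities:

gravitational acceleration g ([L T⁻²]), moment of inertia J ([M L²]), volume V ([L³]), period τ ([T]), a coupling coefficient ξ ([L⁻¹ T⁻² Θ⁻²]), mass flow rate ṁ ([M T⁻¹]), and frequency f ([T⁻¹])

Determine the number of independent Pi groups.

3

There are 7 variables and 4 base dimensions (M, L, T, Θ).
The dimension matrix has rank 4.
Independent dimensionless groups: 7 − 4 = 3.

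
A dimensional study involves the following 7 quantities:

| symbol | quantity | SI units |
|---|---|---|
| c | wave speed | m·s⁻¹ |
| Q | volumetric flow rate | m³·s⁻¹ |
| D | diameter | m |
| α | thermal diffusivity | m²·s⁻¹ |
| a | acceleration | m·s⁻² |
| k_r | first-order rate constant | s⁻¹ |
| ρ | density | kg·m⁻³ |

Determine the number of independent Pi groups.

There are 7 variables and 3 base dimensions (M, L, T).
The dimension matrix has rank 3.
Independent dimensionless groups: 7 − 3 = 4.

4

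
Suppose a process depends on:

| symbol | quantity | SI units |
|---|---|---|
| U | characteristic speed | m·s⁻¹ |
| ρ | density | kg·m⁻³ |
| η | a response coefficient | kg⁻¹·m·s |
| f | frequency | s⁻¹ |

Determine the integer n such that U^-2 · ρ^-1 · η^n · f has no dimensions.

Balance the M exponent: (-1)·n from η, plus −2·(0) − (1) + (0) = -1 from the rest, must sum to zero.
−n − 1 = 0, so n = -1.

-1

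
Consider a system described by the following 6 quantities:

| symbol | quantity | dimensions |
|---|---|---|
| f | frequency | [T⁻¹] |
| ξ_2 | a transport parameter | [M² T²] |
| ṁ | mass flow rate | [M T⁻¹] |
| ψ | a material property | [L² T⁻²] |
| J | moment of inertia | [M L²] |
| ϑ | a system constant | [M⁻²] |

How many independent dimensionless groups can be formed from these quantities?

There are 6 variables and 3 base dimensions (M, L, T).
The dimension matrix has rank 3.
Independent dimensionless groups: 6 − 3 = 3.

3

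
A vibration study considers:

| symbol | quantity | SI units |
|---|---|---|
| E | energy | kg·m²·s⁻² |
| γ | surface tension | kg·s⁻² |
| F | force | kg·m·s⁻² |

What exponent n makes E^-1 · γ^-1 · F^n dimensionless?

Balance the M exponent: (1)·n from F, plus −(1) − (1) = -2 from the rest, must sum to zero.
n − 2 = 0, so n = 2.

2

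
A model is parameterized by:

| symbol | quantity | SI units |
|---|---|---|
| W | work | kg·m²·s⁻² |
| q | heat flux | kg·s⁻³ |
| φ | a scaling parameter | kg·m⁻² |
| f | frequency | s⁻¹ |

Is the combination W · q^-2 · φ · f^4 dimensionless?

yes

Sum the exponent of each base dimension across the product:
  M: [W]_M − 2·[q]_M + [φ]_M + 4·[f]_M = (1) − 2·(1) + (1) + 4·(0) = 0
  L: [W]_L − 2·[q]_L + [φ]_L + 4·[f]_L = (2) − 2·(0) + (-2) + 4·(0) = 0
  T: [W]_T − 2·[q]_T + [φ]_T + 4·[f]_T = (-2) − 2·(-3) + (0) + 4·(-1) = 0
All base exponents vanish — dimensionless.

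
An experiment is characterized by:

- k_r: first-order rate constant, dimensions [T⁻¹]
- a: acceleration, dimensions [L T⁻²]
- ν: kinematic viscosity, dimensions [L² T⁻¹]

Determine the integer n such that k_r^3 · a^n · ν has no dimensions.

Balance the L exponent: (1)·n from a, plus 3·(0) + (2) = 2 from the rest, must sum to zero.
n + 2 = 0, so n = -2.

-2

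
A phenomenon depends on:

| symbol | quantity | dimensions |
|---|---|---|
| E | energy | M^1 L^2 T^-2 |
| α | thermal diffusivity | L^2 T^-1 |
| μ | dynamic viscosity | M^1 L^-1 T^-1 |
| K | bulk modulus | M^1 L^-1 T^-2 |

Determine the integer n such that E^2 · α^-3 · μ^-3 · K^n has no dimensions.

1

Balance the M exponent: (1)·n from K, plus 2·(1) − 3·(0) − 3·(1) = -1 from the rest, must sum to zero.
n − 1 = 0, so n = 1.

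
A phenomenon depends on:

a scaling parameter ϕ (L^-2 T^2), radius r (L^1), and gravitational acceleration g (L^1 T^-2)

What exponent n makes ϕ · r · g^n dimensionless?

Balance the L exponent: (1)·n from g, plus (-2) + (1) = -1 from the rest, must sum to zero.
n − 1 = 0, so n = 1.

1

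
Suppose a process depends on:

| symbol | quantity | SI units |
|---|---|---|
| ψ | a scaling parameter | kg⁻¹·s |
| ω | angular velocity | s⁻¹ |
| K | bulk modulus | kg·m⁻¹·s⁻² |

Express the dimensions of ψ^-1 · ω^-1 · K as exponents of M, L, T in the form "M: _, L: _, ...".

M: 2, L: -1, T: -2

Collect each base-dimension exponent across the product:
  M: −(-1) − (0) + (1) = 2
  L: −(0) − (0) + (-1) = -1
  T: −(1) − (-1) + (-2) = -2
So the dimensions are [M² L⁻¹ T⁻²].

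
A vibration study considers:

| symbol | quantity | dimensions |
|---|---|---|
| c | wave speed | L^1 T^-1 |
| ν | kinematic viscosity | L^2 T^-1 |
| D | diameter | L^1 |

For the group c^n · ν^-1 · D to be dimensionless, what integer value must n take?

1

Balance the L exponent: (1)·n from c, plus −(2) + (1) = -1 from the rest, must sum to zero.
n − 1 = 0, so n = 1.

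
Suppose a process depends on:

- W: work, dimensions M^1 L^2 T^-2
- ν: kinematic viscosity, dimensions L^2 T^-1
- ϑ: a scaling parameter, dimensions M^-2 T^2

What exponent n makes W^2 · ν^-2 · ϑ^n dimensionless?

1

Balance the M exponent: (-2)·n from ϑ, plus 2·(1) − 2·(0) = 2 from the rest, must sum to zero.
-2n + 2 = 0, so n = 1.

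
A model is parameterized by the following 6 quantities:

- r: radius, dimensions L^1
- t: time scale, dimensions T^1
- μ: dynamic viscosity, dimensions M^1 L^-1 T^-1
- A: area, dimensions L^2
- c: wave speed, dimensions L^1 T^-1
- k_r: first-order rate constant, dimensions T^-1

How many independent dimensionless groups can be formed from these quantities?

There are 6 variables and 3 base dimensions (M, L, T).
The dimension matrix has rank 3.
Independent dimensionless groups: 6 − 3 = 3.

3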